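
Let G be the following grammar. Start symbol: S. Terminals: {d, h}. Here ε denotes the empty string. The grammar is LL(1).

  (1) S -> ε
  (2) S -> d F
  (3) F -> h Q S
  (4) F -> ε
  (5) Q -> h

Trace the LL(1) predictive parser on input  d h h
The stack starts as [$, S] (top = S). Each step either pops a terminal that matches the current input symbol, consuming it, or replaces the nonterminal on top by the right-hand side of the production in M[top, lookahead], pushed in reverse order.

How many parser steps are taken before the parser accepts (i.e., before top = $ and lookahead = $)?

7

step 1: stack=$ S  input=d h h $  — expand S -> d F
step 2: stack=$ F d  input=d h h $  — match d
step 3: stack=$ F  input=h h $  — expand F -> h Q S
step 4: stack=$ S Q h  input=h h $  — match h
step 5: stack=$ S Q  input=h $  — expand Q -> h
step 6: stack=$ S h  input=h $  — match h
step 7: stack=$ S  input=$  — expand S -> ε
Accept reached after 7 steps.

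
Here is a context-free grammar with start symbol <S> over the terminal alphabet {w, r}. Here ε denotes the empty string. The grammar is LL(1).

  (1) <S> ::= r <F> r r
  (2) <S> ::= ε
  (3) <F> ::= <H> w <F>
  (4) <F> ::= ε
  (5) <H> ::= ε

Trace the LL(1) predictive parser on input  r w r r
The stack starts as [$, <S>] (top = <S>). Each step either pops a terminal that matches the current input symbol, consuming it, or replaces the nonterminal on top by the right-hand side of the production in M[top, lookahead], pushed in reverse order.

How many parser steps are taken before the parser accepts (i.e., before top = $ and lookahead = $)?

8

step 1: stack=$ <S>  input=r w r r $  — expand <S> ::= r <F> r r
step 2: stack=$ r r <F> r  input=r w r r $  — match r
step 3: stack=$ r r <F>  input=w r r $  — expand <F> ::= <H> w <F>
step 4: stack=$ r r <F> w <H>  input=w r r $  — expand <H> ::= ε
step 5: stack=$ r r <F> w  input=w r r $  — match w
step 6: stack=$ r r <F>  input=r r $  — expand <F> ::= ε
step 7: stack=$ r r  input=r r $  — match r
step 8: stack=$ r  input=r $  — match r
Accept reached after 8 steps.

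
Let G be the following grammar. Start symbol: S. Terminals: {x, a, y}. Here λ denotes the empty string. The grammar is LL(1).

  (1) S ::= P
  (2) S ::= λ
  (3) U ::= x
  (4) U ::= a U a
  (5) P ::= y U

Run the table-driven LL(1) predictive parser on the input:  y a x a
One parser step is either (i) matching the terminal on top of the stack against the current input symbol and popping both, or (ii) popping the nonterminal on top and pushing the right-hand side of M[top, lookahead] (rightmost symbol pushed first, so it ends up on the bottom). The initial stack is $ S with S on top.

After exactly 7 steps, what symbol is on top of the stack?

a

     Stack    Input      Action
  1  $ S      y a x a $  expand S ::= P
  2  $ P      y a x a $  expand P ::= y U
  3  $ U y    y a x a $  match y
  4  $ U      a x a $    expand U ::= a U a
  5  $ a U a  a x a $    match a
  6  $ a U    x a $      expand U ::= x
  7  $ a x    x a $      match x
Stack after step 7: $ a (top = a).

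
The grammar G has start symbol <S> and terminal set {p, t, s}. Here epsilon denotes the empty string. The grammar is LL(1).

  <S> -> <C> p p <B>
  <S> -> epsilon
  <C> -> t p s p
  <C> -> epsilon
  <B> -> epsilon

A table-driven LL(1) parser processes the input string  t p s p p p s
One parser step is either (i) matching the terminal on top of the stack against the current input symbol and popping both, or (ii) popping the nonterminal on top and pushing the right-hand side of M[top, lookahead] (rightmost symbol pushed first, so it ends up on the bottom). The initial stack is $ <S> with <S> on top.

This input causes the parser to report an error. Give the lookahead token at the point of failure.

step 1: stack=$ <S>  input=t p s p p p s $  — expand <S> -> <C> p p <B>
step 2: stack=$ <B> p p <C>  input=t p s p p p s $  — expand <C> -> t p s p
step 3: stack=$ <B> p p p s p t  input=t p s p p p s $  — match t
step 4: stack=$ <B> p p p s p  input=p s p p p s $  — match p
step 5: stack=$ <B> p p p s  input=s p p p s $  — match s
step 6: stack=$ <B> p p p  input=p p p s $  — match p
step 7: stack=$ <B> p p  input=p p s $  — match p
step 8: stack=$ <B> p  input=p s $  — match p
step 9: stack=$ <B>  input=s $  — error: M[<B>, s] is empty

s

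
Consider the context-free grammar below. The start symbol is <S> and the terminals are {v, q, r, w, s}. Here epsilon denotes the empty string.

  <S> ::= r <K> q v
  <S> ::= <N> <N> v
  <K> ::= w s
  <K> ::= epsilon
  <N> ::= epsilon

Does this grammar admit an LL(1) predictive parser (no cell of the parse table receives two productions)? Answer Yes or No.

Yes

FIRST(<S>) = {r, v}
FIRST(<K>) = {epsilon, w}
FIRST(<N>) = {epsilon}
FOLLOW(<S>) = {$}
FOLLOW(<K>) = {q}
FOLLOW(<N>) = {v}
Each cell of M receives at most one production.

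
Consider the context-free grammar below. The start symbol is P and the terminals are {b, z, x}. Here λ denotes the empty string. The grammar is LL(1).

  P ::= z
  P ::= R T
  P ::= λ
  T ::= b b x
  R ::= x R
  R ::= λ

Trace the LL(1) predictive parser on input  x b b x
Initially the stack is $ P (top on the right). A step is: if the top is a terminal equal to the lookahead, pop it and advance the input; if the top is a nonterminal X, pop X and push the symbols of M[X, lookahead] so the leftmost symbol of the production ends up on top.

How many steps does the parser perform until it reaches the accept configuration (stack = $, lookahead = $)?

step 1: stack=$ P  input=x b b x $  — expand P ::= R T
step 2: stack=$ T R  input=x b b x $  — expand R ::= x R
step 3: stack=$ T R x  input=x b b x $  — match x
step 4: stack=$ T R  input=b b x $  — expand R ::= λ
step 5: stack=$ T  input=b b x $  — expand T ::= b b x
step 6: stack=$ x b b  input=b b x $  — match b
step 7: stack=$ x b  input=b x $  — match b
step 8: stack=$ x  input=x $  — match x
Accept reached after 8 steps.

8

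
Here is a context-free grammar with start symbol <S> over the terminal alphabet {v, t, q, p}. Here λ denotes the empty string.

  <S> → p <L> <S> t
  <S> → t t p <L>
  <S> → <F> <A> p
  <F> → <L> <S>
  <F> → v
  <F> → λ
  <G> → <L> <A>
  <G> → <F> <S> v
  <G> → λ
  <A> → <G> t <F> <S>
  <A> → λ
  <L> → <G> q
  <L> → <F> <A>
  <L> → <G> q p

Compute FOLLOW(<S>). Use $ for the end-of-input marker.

{$, p, q, t, v}

FIRST(<S>): from <S>→p <L> <S> t we get {p}; from <S>→t t p <L> we get {t}; from <S>→<F> <A> p we get {p, q, t, v}. So FIRST(<S>) = {p, q, t, v}.
FIRST(<F>): from <F>→<L> <S> we get {p, q, t, v}; from <F>→v we get {v}; from <F>→λ we get {λ}. So FIRST(<F>) = {λ, p, q, t, v}.
FIRST(<G>): from <G>→<L> <A> we get {λ, p, q, t, v}; from <G>→<F> <S> v we get {p, q, t, v}; from <G>→λ we get {λ}. So FIRST(<G>) = {λ, p, q, t, v}.
FIRST(<A>): from <A>→<G> t <F> <S> we get {p, q, t, v}; from <A>→λ we get {λ}. So FIRST(<A>) = {λ, p, q, t, v}.
FIRST(<L>): from <L>→<G> q we get {p, q, t, v}; from <L>→<F> <A> we get {λ, p, q, t, v}; from <L>→<G> q p we get {p, q, t, v}. So FIRST(<L>) = {λ, p, q, t, v}.
FOLLOW(<S>) includes $ since <S> is the start symbol.
FOLLOW(<G>): in <A>→<G> t <F> <S>, <G> is followed by t <F> <S> with FIRST {t}; in <L>→<G> q, <G> is followed by q with FIRST {q}; in <L>→<G> q p, <G> is followed by q p with FIRST {q}. Thus FOLLOW(<G>) = {q, t}.
FOLLOW(<S>): in <S>→p <L> <S> t, <S> is followed by t with FIRST {t}; in <F>→<L> <S>, the suffix after <S> is empty, so FOLLOW(<S>) ⊇ FOLLOW(<F>) = {$, p, q, t, v}; in <G>→<F> <S> v, <S> is followed by v with FIRST {v}; in <A>→<G> t <F> <S>, the suffix after <S> is empty, so FOLLOW(<S>) ⊇ FOLLOW(<A>) = {$, p, q, t, v}. Thus FOLLOW(<S>) = {$, p, q, t, v}.
FOLLOW(<L>): in <S>→p <L> <S> t, <L> is followed by <S> t with FIRST {p, q, t, v}; in <S>→t t p <L>, the suffix after <L> is empty, so FOLLOW(<L>) ⊇ FOLLOW(<S>) = {$, p, q, t, v}; in <F>→<L> <S>, <L> is followed by <S> with FIRST {p, q, t, v}; in <G>→<L> <A>, <L> is followed by <A> with FIRST {λ, p, q, t, v}; in <G>→<L> <A>, the suffix after <L> is nullable, so FOLLOW(<L>) ⊇ FOLLOW(<G>) = {q, t}. Thus FOLLOW(<L>) = {$, p, q, t, v}.
FOLLOW(<F>): in <S>→<F> <A> p, <F> is followed by <A> p with FIRST {p, q, t, v}; in <G>→<F> <S> v, <F> is followed by <S> v with FIRST {p, q, t, v}; in <A>→<G> t <F> <S>, <F> is followed by <S> with FIRST {p, q, t, v}; in <L>→<F> <A>, <F> is followed by <A> with FIRST {λ, p, q, t, v}; in <L>→<F> <A>, the suffix after <F> is nullable, so FOLLOW(<F>) ⊇ FOLLOW(<L>) = {$, p, q, t, v}. Thus FOLLOW(<F>) = {$, p, q, t, v}.
FOLLOW(<A>): in <S>→<F> <A> p, <A> is followed by p with FIRST {p}; in <G>→<L> <A>, the suffix after <A> is empty, so FOLLOW(<A>) ⊇ FOLLOW(<G>) = {q, t}; in <L>→<F> <A>, the suffix after <A> is empty, so FOLLOW(<A>) ⊇ FOLLOW(<L>) = {$, p, q, t, v}. Thus FOLLOW(<A>) = {$, p, q, t, v}.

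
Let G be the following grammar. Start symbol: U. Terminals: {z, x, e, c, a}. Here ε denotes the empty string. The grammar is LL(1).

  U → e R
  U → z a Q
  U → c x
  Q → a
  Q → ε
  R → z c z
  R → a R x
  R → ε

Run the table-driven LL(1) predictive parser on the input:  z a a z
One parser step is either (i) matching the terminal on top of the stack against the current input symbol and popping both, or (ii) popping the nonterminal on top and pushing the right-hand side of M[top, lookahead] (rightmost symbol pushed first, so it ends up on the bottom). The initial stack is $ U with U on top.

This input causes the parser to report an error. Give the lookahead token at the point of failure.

step 1: stack=$ U  input=z a a z $  — expand U → z a Q
step 2: stack=$ Q a z  input=z a a z $  — match z
step 3: stack=$ Q a  input=a a z $  — match a
step 4: stack=$ Q  input=a z $  — expand Q → a
step 5: stack=$ a  input=a z $  — match a
step 6: stack=$  input=z $  — error: stack empty but input remains

z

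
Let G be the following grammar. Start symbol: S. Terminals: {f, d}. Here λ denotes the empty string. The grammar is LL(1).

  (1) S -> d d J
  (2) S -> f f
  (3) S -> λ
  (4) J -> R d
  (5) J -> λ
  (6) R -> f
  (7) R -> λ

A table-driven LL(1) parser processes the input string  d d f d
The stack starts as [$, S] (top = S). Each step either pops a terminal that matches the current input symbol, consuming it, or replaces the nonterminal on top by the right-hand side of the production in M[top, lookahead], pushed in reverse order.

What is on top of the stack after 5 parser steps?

f

step 1: stack=$ S  input=d d f d $  — expand S -> d d J
step 2: stack=$ J d d  input=d d f d $  — match d
step 3: stack=$ J d  input=d f d $  — match d
step 4: stack=$ J  input=f d $  — expand J -> R d
step 5: stack=$ d R  input=f d $  — expand R -> f
Stack after step 5: $ d f (top = f).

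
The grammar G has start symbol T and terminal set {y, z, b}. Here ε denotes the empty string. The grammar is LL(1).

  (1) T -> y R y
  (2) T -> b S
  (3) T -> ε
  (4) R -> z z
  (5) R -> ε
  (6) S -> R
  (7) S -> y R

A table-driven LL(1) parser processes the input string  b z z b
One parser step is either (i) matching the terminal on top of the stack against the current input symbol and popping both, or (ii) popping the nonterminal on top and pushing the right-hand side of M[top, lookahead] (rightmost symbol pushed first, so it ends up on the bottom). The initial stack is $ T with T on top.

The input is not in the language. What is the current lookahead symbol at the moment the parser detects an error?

b

     Stack  Input      Action
  1  $ T    b z z b $  expand T -> b S
  2  $ S b  b z z b $  match b
  3  $ S    z z b $    expand S -> R
  4  $ R    z z b $    expand R -> z z
  5  $ z z  z z b $    match z
  6  $ z    z b $      match z
  7  $      b $        error: stack empty but input remains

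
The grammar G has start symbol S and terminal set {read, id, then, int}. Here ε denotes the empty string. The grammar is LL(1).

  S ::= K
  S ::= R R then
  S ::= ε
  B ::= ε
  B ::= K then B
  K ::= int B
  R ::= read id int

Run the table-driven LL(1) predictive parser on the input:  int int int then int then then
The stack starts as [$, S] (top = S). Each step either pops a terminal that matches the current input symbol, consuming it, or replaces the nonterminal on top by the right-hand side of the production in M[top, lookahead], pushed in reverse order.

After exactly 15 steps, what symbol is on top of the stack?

then

      Stack                  Input                             Action
   1  $ S                    int int int then int then then $  expand S ::= K
   2  $ K                    int int int then int then then $  expand K ::= int B
   3  $ B int                int int int then int then then $  match int
   4  $ B                    int int then int then then $      expand B ::= K then B
   5  $ B then K             int int then int then then $      expand K ::= int B
   6  $ B then B int         int int then int then then $      match int
   7  $ B then B             int then int then then $          expand B ::= K then B
   8  $ B then B then K      int then int then then $          expand K ::= int B
   9  $ B then B then B int  int then int then then $          match int
  10  $ B then B then B      then int then then $              expand B ::= ε
  11  $ B then B then        then int then then $              match then
  12  $ B then B             int then then $                   expand B ::= K then B
  13  $ B then B then K      int then then $                   expand K ::= int B
  14  $ B then B then B int  int then then $                   match int
  15  $ B then B then B      then then $                       expand B ::= ε
Stack after step 15: $ B then B then (top = then).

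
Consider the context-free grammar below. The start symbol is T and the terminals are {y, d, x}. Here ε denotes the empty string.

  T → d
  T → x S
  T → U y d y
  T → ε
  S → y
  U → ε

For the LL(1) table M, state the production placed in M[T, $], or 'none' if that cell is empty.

T → ε

FIRST(S) = {y}
FIRST(U) = {ε}
FIRST(T) = {ε, d, x, y}  (via U y d y)
FOLLOW(T) includes $ since T is the start symbol.
FOLLOW(T): T appears on no right-hand side. Thus FOLLOW(T) = {$}.
For T → d: FIRST(d) = {d}, so it goes in M[T, t] for t ∈ {d}.
For T → x S: FIRST(x S) = {x}, so it goes in M[T, t] for t ∈ {x}.
For T → U y d y: FIRST(U y d y) = {y}, so it goes in M[T, t] for t ∈ {y}.
For T → ε: FIRST(ε) = {ε}, so it goes in M[T, t] for t ∈ {}; since ε ∈ FIRST, also for every t ∈ FOLLOW(T) = {$}.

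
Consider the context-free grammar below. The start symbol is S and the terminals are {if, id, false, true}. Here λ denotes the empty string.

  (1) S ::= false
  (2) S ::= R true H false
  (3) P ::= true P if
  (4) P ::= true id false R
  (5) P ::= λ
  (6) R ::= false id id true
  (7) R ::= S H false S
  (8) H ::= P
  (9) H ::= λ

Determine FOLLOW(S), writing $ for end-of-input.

{$, false, if, true}

FIRST(P): from P::=true P if we get {true}; from P::=true id false R we get {true}; from P::=λ we get {λ}. So FIRST(P) = {λ, true}.
FIRST(H): from H::=P we get {λ, true}; from H::=λ we get {λ}. So FIRST(H) = {λ, true}.
FIRST(S): from S::=false we get {false}; from S::=R true H false we get {false}. So FIRST(S) = {false}.
FIRST(R): from R::=false id id true we get {false}; from R::=S H false S we get {false}. So FIRST(R) = {false}.
FOLLOW(S) includes $ since S is the start symbol.
FOLLOW(H): in S::=R true H false, H is followed by false with FIRST {false}; in R::=S H false S, H is followed by false S with FIRST {false}. Thus FOLLOW(H) = {false}.
FOLLOW(P): in P::=true P if, P is followed by if with FIRST {if}; in H::=P, the suffix after P is empty, so FOLLOW(P) ⊇ FOLLOW(H) = {false}. Thus FOLLOW(P) = {false, if}.
FOLLOW(R): in S::=R true H false, R is followed by true H false with FIRST {true}; in P::=true id false R, the suffix after R is empty, so FOLLOW(R) ⊇ FOLLOW(P) = {false, if}. Thus FOLLOW(R) = {false, if, true}.
FOLLOW(S): in R::=S H false S (occurrence 1), S is followed by H false S with FIRST {false, true}; in R::=S H false S (occurrence 2), the suffix after S is empty, so FOLLOW(S) ⊇ FOLLOW(R) = {false, if, true}. Thus FOLLOW(S) = {$, false, if, true}.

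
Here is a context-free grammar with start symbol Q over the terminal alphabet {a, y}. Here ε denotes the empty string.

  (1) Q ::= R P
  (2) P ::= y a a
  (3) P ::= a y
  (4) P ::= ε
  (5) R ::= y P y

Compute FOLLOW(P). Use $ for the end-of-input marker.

{$, y}

FIRST(P): from P::=y a a we get {y}; from P::=a y we get {a}; from P::=ε we get {ε}. So FIRST(P) = {ε, a, y}.
FIRST(R): from R::=y P y we get {y}. So FIRST(R) = {y}.
FIRST(Q): from Q::=R P we get {y}. So FIRST(Q) = {y}.
FOLLOW(Q) includes $ since Q is the start symbol.
FOLLOW(Q): Q appears on no right-hand side. Thus FOLLOW(Q) = {$}.
FOLLOW(P): in Q::=R P, the suffix after P is empty, so FOLLOW(P) ⊇ FOLLOW(Q) = {$}; in R::=y P y, P is followed by y with FIRST {y}. Thus FOLLOW(P) = {$, y}.
FOLLOW(R): in Q::=R P, R is followed by P with FIRST {ε, a, y}; in Q::=R P, the suffix after R is nullable, so FOLLOW(R) ⊇ FOLLOW(Q) = {$}. Thus FOLLOW(R) = {$, a, y}.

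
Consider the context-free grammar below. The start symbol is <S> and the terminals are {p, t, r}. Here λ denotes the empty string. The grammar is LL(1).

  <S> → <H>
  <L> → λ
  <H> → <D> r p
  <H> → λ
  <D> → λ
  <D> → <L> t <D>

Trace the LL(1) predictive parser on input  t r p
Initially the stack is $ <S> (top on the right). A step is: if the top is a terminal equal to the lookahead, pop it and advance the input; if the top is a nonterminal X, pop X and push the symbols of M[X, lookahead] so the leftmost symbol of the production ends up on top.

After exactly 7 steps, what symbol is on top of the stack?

p

     Stack            Input    Action
  1  $ <S>            t r p $  expand <S> → <H>
  2  $ <H>            t r p $  expand <H> → <D> r p
  3  $ p r <D>        t r p $  expand <D> → <L> t <D>
  4  $ p r <D> t <L>  t r p $  expand <L> → λ
  5  $ p r <D> t      t r p $  match t
  6  $ p r <D>        r p $    expand <D> → λ
  7  $ p r            r p $    match r
Stack after step 7: $ p (top = p).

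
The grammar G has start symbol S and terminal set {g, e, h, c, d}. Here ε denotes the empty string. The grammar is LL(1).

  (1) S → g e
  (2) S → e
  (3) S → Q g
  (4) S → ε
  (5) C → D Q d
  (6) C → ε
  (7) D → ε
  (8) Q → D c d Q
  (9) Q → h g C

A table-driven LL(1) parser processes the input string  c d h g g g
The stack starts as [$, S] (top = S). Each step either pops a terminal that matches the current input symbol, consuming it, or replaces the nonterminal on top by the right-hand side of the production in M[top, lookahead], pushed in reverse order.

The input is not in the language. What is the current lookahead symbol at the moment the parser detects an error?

step 1: stack=$ S  input=c d h g g g $  — expand S → Q g
step 2: stack=$ g Q  input=c d h g g g $  — expand Q → D c d Q
step 3: stack=$ g Q d c D  input=c d h g g g $  — expand D → ε
step 4: stack=$ g Q d c  input=c d h g g g $  — match c
step 5: stack=$ g Q d  input=d h g g g $  — match d
step 6: stack=$ g Q  input=h g g g $  — expand Q → h g C
step 7: stack=$ g C g h  input=h g g g $  — match h
step 8: stack=$ g C g  input=g g g $  — match g
step 9: stack=$ g C  input=g g $  — expand C → ε
step 10: stack=$ g  input=g g $  — match g
step 11: stack=$  input=g $  — error: stack empty but input remains

g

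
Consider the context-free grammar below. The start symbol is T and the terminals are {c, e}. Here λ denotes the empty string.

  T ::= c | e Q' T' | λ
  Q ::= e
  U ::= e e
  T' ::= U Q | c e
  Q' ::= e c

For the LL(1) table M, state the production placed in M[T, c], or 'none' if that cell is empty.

T ::= c

FIRST(T) = {λ, c, e}
FIRST(Q) = {e}
FIRST(U) = {e}
FIRST(Q') = {e}
FIRST(T') = {c, e}  (via U Q)
FOLLOW(T) includes $ since T is the start symbol.
FOLLOW(T): T appears on no right-hand side. Thus FOLLOW(T) = {$}.
For T ::= c: FIRST(c) = {c}, so it goes in M[T, t] for t ∈ {c}.
For T ::= e Q' T': FIRST(e Q' T') = {e}, so it goes in M[T, t] for t ∈ {e}.
For T ::= λ: FIRST(λ) = {λ}, so it goes in M[T, t] for t ∈ {}; since λ ∈ FIRST, also for every t ∈ FOLLOW(T) = {$}.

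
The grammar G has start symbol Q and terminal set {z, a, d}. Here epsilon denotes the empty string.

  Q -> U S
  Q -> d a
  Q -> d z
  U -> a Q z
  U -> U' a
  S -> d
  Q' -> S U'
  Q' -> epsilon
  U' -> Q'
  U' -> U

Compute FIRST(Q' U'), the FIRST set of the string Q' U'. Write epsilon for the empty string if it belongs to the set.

{epsilon, a, d}

FIRST(S): from S->d we get {d}. So FIRST(S) = {d}.
FIRST(Q'): from Q'->S U' we get {d}; from Q'->epsilon we get {epsilon}. So FIRST(Q') = {epsilon, d}.
FIRST(Q): from Q->U S we get {a, d}; from Q->d a we get {d}; from Q->d z we get {d}. So FIRST(Q) = {a, d}.
FIRST(U): from U->a Q z we get {a}; from U->U' a we get {a, d}. So FIRST(U) = {a, d}.
FIRST(U'): from U'->Q' we get {epsilon, d}; from U'->U we get {a, d}. So FIRST(U') = {epsilon, a, d}.
FIRST(Q' U'): take FIRST of each symbol in turn, carrying on past any symbol whose FIRST contains epsilon; result {epsilon, a, d}.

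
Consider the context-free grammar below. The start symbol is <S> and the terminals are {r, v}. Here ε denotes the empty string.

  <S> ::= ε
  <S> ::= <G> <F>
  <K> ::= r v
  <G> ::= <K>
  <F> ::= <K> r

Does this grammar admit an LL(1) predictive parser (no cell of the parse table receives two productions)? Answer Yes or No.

FIRST(<S>) = {ε, r}
FIRST(<K>) = {r}
FIRST(<G>) = {r}
FIRST(<F>) = {r}
FOLLOW(<S>) = {$}
FOLLOW(<K>) = {r}
FOLLOW(<G>) = {r}
FOLLOW(<F>) = {$}
Each cell of M receives at most one production.

Yes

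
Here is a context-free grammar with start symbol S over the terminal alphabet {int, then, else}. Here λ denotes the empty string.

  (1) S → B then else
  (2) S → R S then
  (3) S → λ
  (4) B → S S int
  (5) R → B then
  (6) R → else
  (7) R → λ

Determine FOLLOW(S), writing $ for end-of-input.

{$, else, int, then}

FIRST(S): from S→B then else we get {else, int, then}; from S→R S then we get {else, int, then}; from S→λ we get {λ}. So FIRST(S) = {λ, else, int, then}.
FIRST(B): from B→S S int we get {else, int, then}. So FIRST(B) = {else, int, then}.
FIRST(R): from R→B then we get {else, int, then}; from R→else we get {else}; from R→λ we get {λ}. So FIRST(R) = {λ, else, int, then}.
FOLLOW(S) includes $ since S is the start symbol.
FOLLOW(S): in S→R S then, S is followed by then with FIRST {then}; in B→S S int (occurrence 1), S is followed by S int with FIRST {else, int, then}; in B→S S int (occurrence 2), S is followed by int with FIRST {int}. Thus FOLLOW(S) = {$, else, int, then}.
FOLLOW(B): in S→B then else, B is followed by then else with FIRST {then}; in R→B then, B is followed by then with FIRST {then}. Thus FOLLOW(B) = {then}.
FOLLOW(R): in S→R S then, R is followed by S then with FIRST {else, int, then}. Thus FOLLOW(R) = {else, int, then}.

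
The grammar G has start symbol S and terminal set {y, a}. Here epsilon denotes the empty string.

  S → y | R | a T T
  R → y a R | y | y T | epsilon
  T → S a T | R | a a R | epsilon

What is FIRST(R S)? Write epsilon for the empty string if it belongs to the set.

FIRST(R) = {epsilon, y}
FIRST(S) = {epsilon, a, y}  (via R)
FIRST(T) = {epsilon, a, y}  (via S a T, R)
FIRST(R S): take FIRST of each symbol in turn, carrying on past any symbol whose FIRST contains epsilon; result {epsilon, a, y}.

{epsilon, a, y}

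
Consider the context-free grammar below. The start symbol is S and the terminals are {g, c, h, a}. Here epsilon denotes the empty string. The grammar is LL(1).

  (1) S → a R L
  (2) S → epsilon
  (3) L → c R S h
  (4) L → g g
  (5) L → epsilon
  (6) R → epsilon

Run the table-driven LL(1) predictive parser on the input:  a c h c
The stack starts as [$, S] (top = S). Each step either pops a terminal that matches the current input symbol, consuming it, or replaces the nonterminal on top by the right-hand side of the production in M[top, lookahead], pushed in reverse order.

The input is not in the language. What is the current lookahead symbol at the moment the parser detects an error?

step 1: stack=$ S  input=a c h c $  — expand S → a R L
step 2: stack=$ L R a  input=a c h c $  — match a
step 3: stack=$ L R  input=c h c $  — expand R → epsilon
step 4: stack=$ L  input=c h c $  — expand L → c R S h
step 5: stack=$ h S R c  input=c h c $  — match c
step 6: stack=$ h S R  input=h c $  — expand R → epsilon
step 7: stack=$ h S  input=h c $  — expand S → epsilon
step 8: stack=$ h  input=h c $  — match h
step 9: stack=$  input=c $  — error: stack empty but input remains

c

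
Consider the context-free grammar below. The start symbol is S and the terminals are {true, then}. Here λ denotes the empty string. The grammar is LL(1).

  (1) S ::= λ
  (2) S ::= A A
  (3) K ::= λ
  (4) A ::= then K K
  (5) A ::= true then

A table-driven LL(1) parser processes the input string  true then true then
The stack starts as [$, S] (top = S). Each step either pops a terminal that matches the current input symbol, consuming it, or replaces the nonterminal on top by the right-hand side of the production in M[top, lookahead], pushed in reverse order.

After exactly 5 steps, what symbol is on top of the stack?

true

     Stack          Input                  Action
  1  $ S            true then true then $  expand S ::= A A
  2  $ A A          true then true then $  expand A ::= true then
  3  $ A then true  true then true then $  match true
  4  $ A then       then true then $       match then
  5  $ A            true then $            expand A ::= true then
Stack after step 5: $ then true (top = true).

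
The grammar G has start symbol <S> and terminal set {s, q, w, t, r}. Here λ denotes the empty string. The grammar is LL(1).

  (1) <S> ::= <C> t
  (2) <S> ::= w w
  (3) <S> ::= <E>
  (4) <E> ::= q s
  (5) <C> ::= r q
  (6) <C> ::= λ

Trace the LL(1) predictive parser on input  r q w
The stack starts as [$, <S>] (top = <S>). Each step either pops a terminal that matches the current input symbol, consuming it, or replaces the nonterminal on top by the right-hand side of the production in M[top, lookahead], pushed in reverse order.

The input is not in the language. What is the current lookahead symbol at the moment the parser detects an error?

w

     Stack    Input    Action
  1  $ <S>    r q w $  expand <S> ::= <C> t
  2  $ t <C>  r q w $  expand <C> ::= r q
  3  $ t q r  r q w $  match r
  4  $ t q    q w $    match q
  5  $ t      w $      error: top is terminal t but lookahead is w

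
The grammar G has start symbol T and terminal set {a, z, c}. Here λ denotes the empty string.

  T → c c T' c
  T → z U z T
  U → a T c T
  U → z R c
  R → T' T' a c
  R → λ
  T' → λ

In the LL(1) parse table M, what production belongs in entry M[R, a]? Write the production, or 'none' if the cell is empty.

R → T' T' a c

FIRST(T) = {c, z}
FIRST(U) = {a, z}
FIRST(T') = {λ}
FIRST(R) = {λ, a}  (via T' T' a c)
FOLLOW(T) includes $ since T is the start symbol.
FOLLOW(R): in U→z R c, R is followed by c with FIRST {c}. Thus FOLLOW(R) = {c}.
For R → T' T' a c: FIRST(T' T' a c) = {a}, so it goes in M[R, t] for t ∈ {a}.
For R → λ: FIRST(λ) = {λ}, so it goes in M[R, t] for t ∈ {}; since λ ∈ FIRST, also for every t ∈ FOLLOW(R) = {c}.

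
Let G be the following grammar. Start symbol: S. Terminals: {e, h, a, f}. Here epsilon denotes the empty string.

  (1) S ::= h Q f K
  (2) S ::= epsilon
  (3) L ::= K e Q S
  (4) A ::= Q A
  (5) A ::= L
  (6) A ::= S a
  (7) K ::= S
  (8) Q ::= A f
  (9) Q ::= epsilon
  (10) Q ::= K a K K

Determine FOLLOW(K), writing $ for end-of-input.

FIRST(S) = {epsilon, h}
FIRST(K) = {epsilon, h}  (via S)
FIRST(L) = {e, h}  (via K e Q S)
FIRST(A) = {a, e, h}  (via Q A, L, S a)
FIRST(Q) = {epsilon, a, e, h}  (via A f, K a K K)
FOLLOW(S) includes $ since S is the start symbol.
FOLLOW(A): in A::=Q A, the suffix after A is empty (adds nothing new); in Q::=A f, A is followed by f with FIRST {f}. Thus FOLLOW(A) = {f}.
FOLLOW(L): in A::=L, the suffix after L is empty, so FOLLOW(L) ⊇ FOLLOW(A) = {f}. Thus FOLLOW(L) = {f}.
FOLLOW(Q): in S::=h Q f K, Q is followed by f K with FIRST {f}; in L::=K e Q S, Q is followed by S with FIRST {epsilon, h}; in L::=K e Q S, the suffix after Q is nullable, so FOLLOW(Q) ⊇ FOLLOW(L) = {f}; in A::=Q A, Q is followed by A with FIRST {a, e, h}. Thus FOLLOW(Q) = {a, e, f, h}.
FOLLOW(S): in L::=K e Q S, the suffix after S is empty, so FOLLOW(S) ⊇ FOLLOW(L) = {f}; in A::=S a, S is followed by a with FIRST {a}; in K::=S, the suffix after S is empty, so FOLLOW(S) ⊇ FOLLOW(K) = {$, a, e, f, h}. Thus FOLLOW(S) = {$, a, e, f, h}.
FOLLOW(K): in S::=h Q f K, the suffix after K is empty, so FOLLOW(K) ⊇ FOLLOW(S) = {$, a, e, f, h}; in L::=K e Q S, K is followed by e Q S with FIRST {e}; in Q::=K a K K (occurrence 1), K is followed by a K K with FIRST {a}; in Q::=K a K K (occurrence 2), K is followed by K with FIRST {epsilon, h}; in Q::=K a K K (occurrence 2), the suffix after K is nullable, so FOLLOW(K) ⊇ FOLLOW(Q) = {a, e, f, h}; in Q::=K a K K (occurrence 3), the suffix after K is empty, so FOLLOW(K) ⊇ FOLLOW(Q) = {a, e, f, h}. Thus FOLLOW(K) = {$, a, e, f, h}.

{$, a, e, f, h}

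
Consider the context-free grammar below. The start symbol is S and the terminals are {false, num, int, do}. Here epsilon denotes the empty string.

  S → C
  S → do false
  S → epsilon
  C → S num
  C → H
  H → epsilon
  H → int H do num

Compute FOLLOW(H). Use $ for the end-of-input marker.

{$, do, num}

FIRST(H) = {epsilon, int}
FIRST(S) = {epsilon, do, int, num}  (via C)
FIRST(C) = {epsilon, do, int, num}  (via S num, H)
FOLLOW(S) includes $ since S is the start symbol.
FOLLOW(S): in C→S num, S is followed by num with FIRST {num}. Thus FOLLOW(S) = {$, num}.
FOLLOW(C): in S→C, the suffix after C is empty, so FOLLOW(C) ⊇ FOLLOW(S) = {$, num}. Thus FOLLOW(C) = {$, num}.
FOLLOW(H): in C→H, the suffix after H is empty, so FOLLOW(H) ⊇ FOLLOW(C) = {$, num}; in H→int H do num, H is followed by do num with FIRST {do}. Thus FOLLOW(H) = {$, do, num}.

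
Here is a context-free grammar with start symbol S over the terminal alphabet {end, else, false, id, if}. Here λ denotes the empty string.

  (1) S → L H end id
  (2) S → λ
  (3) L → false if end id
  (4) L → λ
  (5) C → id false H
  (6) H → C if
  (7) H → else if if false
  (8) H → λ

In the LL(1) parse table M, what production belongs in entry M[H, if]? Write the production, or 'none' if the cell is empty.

H → λ

FIRST(L): from L→false if end id we get {false}; from L→λ we get {λ}. So FIRST(L) = {λ, false}.
FIRST(C): from C→id false H we get {id}. So FIRST(C) = {id}.
FIRST(H): from H→C if we get {id}; from H→else if if false we get {else}; from H→λ we get {λ}. So FIRST(H) = {λ, else, id}.
FIRST(S): from S→L H end id we get {else, end, false, id}; from S→λ we get {λ}. So FIRST(S) = {λ, else, end, false, id}.
FOLLOW(S) includes $ since S is the start symbol.
FOLLOW(C): in H→C if, C is followed by if with FIRST {if}. Thus FOLLOW(C) = {if}.
FOLLOW(H): in S→L H end id, H is followed by end id with FIRST {end}; in C→id false H, the suffix after H is empty, so FOLLOW(H) ⊇ FOLLOW(C) = {if}. Thus FOLLOW(H) = {end, if}.
For H → C if: FIRST(C if) = {id}, so it goes in M[H, t] for t ∈ {id}.
For H → else if if false: FIRST(else if if false) = {else}, so it goes in M[H, t] for t ∈ {else}.
For H → λ: FIRST(λ) = {λ}, so it goes in M[H, t] for t ∈ {}; since λ ∈ FIRST, also for every t ∈ FOLLOW(H) = {end, if}.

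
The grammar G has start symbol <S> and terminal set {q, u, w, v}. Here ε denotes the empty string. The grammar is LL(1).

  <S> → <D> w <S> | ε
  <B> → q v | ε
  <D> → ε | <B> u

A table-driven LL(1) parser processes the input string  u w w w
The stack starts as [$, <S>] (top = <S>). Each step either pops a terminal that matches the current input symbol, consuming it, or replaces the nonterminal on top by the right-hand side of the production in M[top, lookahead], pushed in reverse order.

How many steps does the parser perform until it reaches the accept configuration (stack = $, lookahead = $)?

step 1: stack=$ <S>  input=u w w w $  — expand <S> → <D> w <S>
step 2: stack=$ <S> w <D>  input=u w w w $  — expand <D> → <B> u
step 3: stack=$ <S> w u <B>  input=u w w w $  — expand <B> → ε
step 4: stack=$ <S> w u  input=u w w w $  — match u
step 5: stack=$ <S> w  input=w w w $  — match w
step 6: stack=$ <S>  input=w w $  — expand <S> → <D> w <S>
step 7: stack=$ <S> w <D>  input=w w $  — expand <D> → ε
step 8: stack=$ <S> w  input=w w $  — match w
step 9: stack=$ <S>  input=w $  — expand <S> → <D> w <S>
step 10: stack=$ <S> w <D>  input=w $  — expand <D> → ε
step 11: stack=$ <S> w  input=w $  — match w
step 12: stack=$ <S>  input=$  — expand <S> → ε
Accept reached after 12 steps.

12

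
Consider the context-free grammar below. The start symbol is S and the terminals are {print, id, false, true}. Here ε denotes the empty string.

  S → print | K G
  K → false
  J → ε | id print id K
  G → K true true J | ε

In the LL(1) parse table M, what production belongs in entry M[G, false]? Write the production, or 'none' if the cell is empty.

FIRST(K): from K→false we get {false}. So FIRST(K) = {false}.
FIRST(J): from J→ε we get {ε}; from J→id print id K we get {id}. So FIRST(J) = {ε, id}.
FIRST(S): from S→print we get {print}; from S→K G we get {false}. So FIRST(S) = {false, print}.
FIRST(G): from G→K true true J we get {false}; from G→ε we get {ε}. So FIRST(G) = {ε, false}.
FOLLOW(S) includes $ since S is the start symbol.
FOLLOW(S): S appears on no right-hand side. Thus FOLLOW(S) = {$}.
FOLLOW(G): in S→K G, the suffix after G is empty, so FOLLOW(G) ⊇ FOLLOW(S) = {$}. Thus FOLLOW(G) = {$}.
For G → K true true J: FIRST(K true true J) = {false}, so it goes in M[G, t] for t ∈ {false}.
For G → ε: FIRST(ε) = {ε}, so it goes in M[G, t] for t ∈ {}; since ε ∈ FIRST, also for every t ∈ FOLLOW(G) = {$}.

G → K true true J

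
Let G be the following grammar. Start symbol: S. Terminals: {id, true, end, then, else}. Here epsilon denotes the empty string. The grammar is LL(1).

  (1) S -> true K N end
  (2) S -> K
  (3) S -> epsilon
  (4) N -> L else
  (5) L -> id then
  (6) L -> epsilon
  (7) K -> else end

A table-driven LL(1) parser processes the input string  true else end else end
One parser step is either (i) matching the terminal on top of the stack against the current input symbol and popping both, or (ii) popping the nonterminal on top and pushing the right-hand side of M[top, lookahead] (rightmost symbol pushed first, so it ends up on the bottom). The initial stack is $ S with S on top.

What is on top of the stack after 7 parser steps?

     Stack             Input                     Action
  1  $ S               true else end else end $  expand S -> true K N end
  2  $ end N K true    true else end else end $  match true
  3  $ end N K         else end else end $       expand K -> else end
  4  $ end N end else  else end else end $       match else
  5  $ end N end       end else end $            match end
  6  $ end N           else end $                expand N -> L else
  7  $ end else L      else end $                expand L -> epsilon
Stack after step 7: $ end else (top = else).

else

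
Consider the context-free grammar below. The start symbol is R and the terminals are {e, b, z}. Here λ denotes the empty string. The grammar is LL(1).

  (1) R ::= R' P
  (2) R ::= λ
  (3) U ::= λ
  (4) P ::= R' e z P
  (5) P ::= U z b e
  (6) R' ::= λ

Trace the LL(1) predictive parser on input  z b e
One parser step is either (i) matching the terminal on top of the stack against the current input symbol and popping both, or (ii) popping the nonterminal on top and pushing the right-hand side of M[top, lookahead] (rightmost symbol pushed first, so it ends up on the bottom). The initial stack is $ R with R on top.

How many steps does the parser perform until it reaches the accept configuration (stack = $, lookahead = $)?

7

step 1: stack=$ R  input=z b e $  — expand R ::= R' P
step 2: stack=$ P R'  input=z b e $  — expand R' ::= λ
step 3: stack=$ P  input=z b e $  — expand P ::= U z b e
step 4: stack=$ e b z U  input=z b e $  — expand U ::= λ
step 5: stack=$ e b z  input=z b e $  — match z
step 6: stack=$ e b  input=b e $  — match b
step 7: stack=$ e  input=e $  — match e
Accept reached after 7 steps.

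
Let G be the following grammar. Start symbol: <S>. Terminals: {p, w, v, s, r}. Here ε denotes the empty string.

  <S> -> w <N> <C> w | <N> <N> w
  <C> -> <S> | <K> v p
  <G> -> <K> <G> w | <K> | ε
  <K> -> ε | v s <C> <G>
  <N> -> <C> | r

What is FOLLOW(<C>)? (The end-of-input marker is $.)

FIRST(<K>): from <K>->ε we get {ε}; from <K>->v s <C> <G> we get {v}. So FIRST(<K>) = {ε, v}.
FIRST(<G>): from <G>-><K> <G> w we get {v, w}; from <G>-><K> we get {ε, v}; from <G>->ε we get {ε}. So FIRST(<G>) = {ε, v, w}.
FIRST(<S>): from <S>->w <N> <C> w we get {w}; from <S>-><N> <N> w we get {r, v, w}. So FIRST(<S>) = {r, v, w}.
FIRST(<C>): from <C>-><S> we get {r, v, w}; from <C>-><K> v p we get {v}. So FIRST(<C>) = {r, v, w}.
FIRST(<N>): from <N>-><C> we get {r, v, w}; from <N>->r we get {r}. So FIRST(<N>) = {r, v, w}.
FOLLOW(<S>) includes $ since <S> is the start symbol.
FOLLOW(<N>): in <S>->w <N> <C> w, <N> is followed by <C> w with FIRST {r, v, w}; in <S>-><N> <N> w (occurrence 1), <N> is followed by <N> w with FIRST {r, v, w}; in <S>-><N> <N> w (occurrence 2), <N> is followed by w with FIRST {w}. Thus FOLLOW(<N>) = {r, v, w}.
FOLLOW(<S>): in <C>-><S>, the suffix after <S> is empty, so FOLLOW(<S>) ⊇ FOLLOW(<C>) = {r, v, w}. Thus FOLLOW(<S>) = {$, r, v, w}.
FOLLOW(<C>): in <S>->w <N> <C> w, <C> is followed by w with FIRST {w}; in <K>->v s <C> <G>, <C> is followed by <G> with FIRST {ε, v, w}; in <K>->v s <C> <G>, the suffix after <C> is nullable, so FOLLOW(<C>) ⊇ FOLLOW(<K>) = {v, w}; in <N>-><C>, the suffix after <C> is empty, so FOLLOW(<C>) ⊇ FOLLOW(<N>) = {r, v, w}. Thus FOLLOW(<C>) = {r, v, w}.
FOLLOW(<G>): in <G>-><K> <G> w, <G> is followed by w with FIRST {w}; in <K>->v s <C> <G>, the suffix after <G> is empty, so FOLLOW(<G>) ⊇ FOLLOW(<K>) = {v, w}. Thus FOLLOW(<G>) = {v, w}.
FOLLOW(<K>): in <C>-><K> v p, <K> is followed by v p with FIRST {v}; in <G>-><K> <G> w, <K> is followed by <G> w with FIRST {v, w}; in <G>-><K>, the suffix after <K> is empty, so FOLLOW(<K>) ⊇ FOLLOW(<G>) = {v, w}. Thus FOLLOW(<K>) = {v, w}.

{r, v, w}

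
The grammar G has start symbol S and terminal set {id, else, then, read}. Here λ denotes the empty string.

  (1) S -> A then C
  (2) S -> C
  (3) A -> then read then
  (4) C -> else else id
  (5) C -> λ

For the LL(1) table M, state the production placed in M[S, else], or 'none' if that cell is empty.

S -> C

FIRST(A) = {then}
FIRST(C) = {λ, else}
FIRST(S) = {λ, else, then}  (via A then C, C)
FOLLOW(S) includes $ since S is the start symbol.
FOLLOW(S): S appears on no right-hand side. Thus FOLLOW(S) = {$}.
For S -> A then C: FIRST(A then C) = {then}, so it goes in M[S, t] for t ∈ {then}.
For S -> C: FIRST(C) = {λ, else}, so it goes in M[S, t] for t ∈ {else}; since λ ∈ FIRST, also for every t ∈ FOLLOW(S) = {$}.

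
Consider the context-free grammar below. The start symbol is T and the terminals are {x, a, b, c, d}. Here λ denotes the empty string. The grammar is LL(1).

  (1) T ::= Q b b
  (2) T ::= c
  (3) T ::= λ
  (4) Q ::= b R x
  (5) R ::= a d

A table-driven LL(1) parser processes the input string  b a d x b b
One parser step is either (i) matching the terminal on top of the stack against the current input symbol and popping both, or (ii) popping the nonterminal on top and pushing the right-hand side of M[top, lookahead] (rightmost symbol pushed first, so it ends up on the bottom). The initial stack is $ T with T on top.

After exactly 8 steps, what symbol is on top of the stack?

     Stack        Input          Action
  1  $ T          b a d x b b $  expand T ::= Q b b
  2  $ b b Q      b a d x b b $  expand Q ::= b R x
  3  $ b b x R b  b a d x b b $  match b
  4  $ b b x R    a d x b b $    expand R ::= a d
  5  $ b b x d a  a d x b b $    match a
  6  $ b b x d    d x b b $      match d
  7  $ b b x      x b b $        match x
  8  $ b b        b b $          match b
Stack after step 8: $ b (top = b).

b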